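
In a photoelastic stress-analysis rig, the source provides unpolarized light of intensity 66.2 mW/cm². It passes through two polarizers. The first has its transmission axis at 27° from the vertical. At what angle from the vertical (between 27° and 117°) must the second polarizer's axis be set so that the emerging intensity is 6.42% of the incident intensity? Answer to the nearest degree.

θ ≈ 96°

Unpolarized light through the first polarizer → I₁ = ½ I₀, now polarized at 27°.
Need I₂/I₀ = 0.0642, so cos²(θ − 27°) = 0.0642 / 0.5 = 0.1284.
θ − 27° = arccos(√0.1284) = 69.0°, giving θ ≈ 27 + 69.0 = 96.0°.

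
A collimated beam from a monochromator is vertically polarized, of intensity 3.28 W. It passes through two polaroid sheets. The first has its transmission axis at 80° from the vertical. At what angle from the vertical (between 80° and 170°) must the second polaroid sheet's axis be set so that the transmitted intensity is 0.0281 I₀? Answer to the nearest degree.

θ ≈ 95°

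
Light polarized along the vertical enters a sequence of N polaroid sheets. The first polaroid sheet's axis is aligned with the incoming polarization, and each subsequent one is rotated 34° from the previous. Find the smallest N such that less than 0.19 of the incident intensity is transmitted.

N = 6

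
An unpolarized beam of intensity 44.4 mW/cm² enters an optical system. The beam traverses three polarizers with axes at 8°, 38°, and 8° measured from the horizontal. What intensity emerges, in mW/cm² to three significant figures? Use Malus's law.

Unpolarized light through the first polarizer → I₁ = 44.4 mW/cm²/2 = 22.2 mW/cm², polarized at 8°.
I₂ = I₁ · cos²(30°) = 22.2 · 0.75 = 16.65 mW/cm².
I₃ = I₂ · cos²(30°) = 16.65 · 0.75 = 12.49 mW/cm².

I ≈ 12.5 mW/cm²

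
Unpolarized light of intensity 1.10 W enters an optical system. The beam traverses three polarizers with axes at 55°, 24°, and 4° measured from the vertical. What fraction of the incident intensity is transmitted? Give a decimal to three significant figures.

I/I₀ ≈ 0.324

Unpolarized light through the first polarizer → I₁ = 1.10 W/2 = 0.55 W, polarized at 55°.
I₂ = I₁ · cos²(31°) = 0.55 · 0.7347 = 0.4041 W.
I₃ = I₂ · cos²(20°) = 0.4041 · 0.883 = 0.3568 W.
Transmitted fraction = 0.3244.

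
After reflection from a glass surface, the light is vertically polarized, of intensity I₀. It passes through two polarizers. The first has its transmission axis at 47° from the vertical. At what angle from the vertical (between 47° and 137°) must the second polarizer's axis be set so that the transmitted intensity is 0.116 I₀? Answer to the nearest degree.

I₁ = I₀ cos²(47° − 0°) = I₀ cos²(47°) = 0.4651 I₀.
Need I₂/I₀ = 0.116, so cos²(θ − 47°) = 0.116 / 0.4651 = 0.2494.
θ − 47° = arccos(√0.2494) = 60.0°, giving θ ≈ 47 + 60.0 = 107.0°.

θ ≈ 107°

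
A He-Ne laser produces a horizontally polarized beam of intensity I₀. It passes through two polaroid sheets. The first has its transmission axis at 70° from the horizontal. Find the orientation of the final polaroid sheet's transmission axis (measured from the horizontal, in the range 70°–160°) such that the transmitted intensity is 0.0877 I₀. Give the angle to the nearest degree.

θ ≈ 100°

By Malus's law, I₁ = I₀ cos²(70° − 0°) = I₀ cos²(70°) = 0.117 I₀.
Need I₂/I₀ = 0.0877, so cos²(θ − 70°) = 0.0877 / 0.117 = 0.7497.
θ − 70° = arccos(√0.7497) = 30.0°, giving θ ≈ 70 + 30.0 = 100.0°.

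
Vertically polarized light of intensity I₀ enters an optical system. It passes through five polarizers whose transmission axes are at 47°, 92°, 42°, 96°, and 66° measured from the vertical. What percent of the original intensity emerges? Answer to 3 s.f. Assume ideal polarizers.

≈ 2.49%

By Malus's law, I₁ = I₀ cos²(47° − 0°) = I₀ cos²(47°) = 0.4651 I₀.
I₂ = I₁ cos²(92° − 47°) = 0.4651 I₀ · cos²(45°) = 0.2326 I₀.
I₃ = I₂ cos²(42° − 92°) = 0.2326 I₀ · cos²(50°) = 0.09609 I₀.
I₄ = I₃ cos²(96° − 42°) = 0.09609 I₀ · cos²(54°) = 0.0332 I₀.
I₅ = I₄ cos²(66° − 96°) = 0.0332 I₀ · cos²(30°) = 0.0249 I₀.
That is 2.49% of the incident intensity.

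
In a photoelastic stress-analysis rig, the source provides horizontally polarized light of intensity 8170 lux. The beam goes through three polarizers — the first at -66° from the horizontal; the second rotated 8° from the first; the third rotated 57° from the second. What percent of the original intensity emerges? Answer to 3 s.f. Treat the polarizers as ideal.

By Malus's law, I₁ = 8170 lux · cos²(66°) = 1352 lux.
I₂ = I₁ · cos²(8°) = 1352 · 0.9806 = 1325 lux.
I₃ = I₂ · cos²(57°) = 1325 · 0.2966 = 393.2 lux.
That is 4.812% of the incident intensity.

≈ 4.81%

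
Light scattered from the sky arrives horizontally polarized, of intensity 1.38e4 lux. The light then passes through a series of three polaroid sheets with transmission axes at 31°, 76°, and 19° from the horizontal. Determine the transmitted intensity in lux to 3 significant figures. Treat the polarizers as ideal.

By Malus's law, I₁ = 1.38e4 lux · cos²(31°) = 1.014e+04 lux.
I₂ = I₁ · cos²(45°) = 1.014e+04 · 0.5 = 5070 lux.
I₃ = I₂ · cos²(57°) = 5070 · 0.2966 = 1504 lux.

I ≈ 1500 lux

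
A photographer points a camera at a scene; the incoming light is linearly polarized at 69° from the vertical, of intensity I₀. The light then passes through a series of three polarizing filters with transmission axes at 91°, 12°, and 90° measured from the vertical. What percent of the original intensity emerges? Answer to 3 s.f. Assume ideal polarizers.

I₁ = I₀ cos²(91° − 69°) = I₀ cos²(22°) = 0.8597 I₀.
I₂ = I₁ cos²(12° − 91°) = 0.8597 I₀ · cos²(79°) = 0.0313 I₀.
I₃ = I₂ cos²(90° − 12°) = 0.0313 I₀ · cos²(78°) = 0.001353 I₀.
That is 0.1353% of the incident intensity.

≈ 0.135%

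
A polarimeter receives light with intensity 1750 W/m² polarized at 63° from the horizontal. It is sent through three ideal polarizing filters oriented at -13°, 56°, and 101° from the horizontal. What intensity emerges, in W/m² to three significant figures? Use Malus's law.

I ≈ 6.58 W/m²

By Malus's law, I₁ = 1750 W/m² · cos²(76°) = 102.4 W/m².
I₂ = I₁ · cos²(69°) = 102.4 · 0.1284 = 13.15 W/m².
I₃ = I₂ · cos²(45°) = 13.15 · 0.5 = 6.577 W/m².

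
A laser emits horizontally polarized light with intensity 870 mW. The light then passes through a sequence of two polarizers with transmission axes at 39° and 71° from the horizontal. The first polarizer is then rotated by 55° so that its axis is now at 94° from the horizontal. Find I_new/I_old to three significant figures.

Before rotation:
By Malus's law, I₁ = I₀ cos²(39° − 0°) = I₀ cos²(39°) = 0.604 I₀.
I₂ = I₁ cos²(71° − 39°) = 0.604 I₀ · cos²(32°) = 0.4344 I₀.
After rotation:
I₁ = I₀ cos²(94° − 0°) = I₀ cos²(86°) = 0.004866 I₀.
I₂ = I₁ cos²(71° − 94°) = 0.004866 I₀ · cos²(23°) = 0.004123 I₀.
Ratio = 0.004123 / 0.4344 = 0.009492.

I_new/I_old ≈ 0.00949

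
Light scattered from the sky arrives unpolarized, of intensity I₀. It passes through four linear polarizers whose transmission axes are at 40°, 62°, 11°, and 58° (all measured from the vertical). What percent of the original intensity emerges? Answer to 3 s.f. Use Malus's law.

≈ 7.92%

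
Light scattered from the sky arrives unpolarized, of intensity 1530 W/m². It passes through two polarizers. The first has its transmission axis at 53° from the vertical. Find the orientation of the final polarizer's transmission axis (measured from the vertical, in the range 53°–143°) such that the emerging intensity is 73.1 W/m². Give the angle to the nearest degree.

θ ≈ 125°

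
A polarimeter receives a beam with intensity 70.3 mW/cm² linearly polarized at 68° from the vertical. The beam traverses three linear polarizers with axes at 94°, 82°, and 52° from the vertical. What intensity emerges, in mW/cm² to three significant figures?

I ≈ 40.8 mW/cm²

I₁ = 70.3 mW/cm² · cos²(26°) = 56.79 mW/cm².
I₂ = I₁ · cos²(12°) = 56.79 · 0.9568 = 54.34 mW/cm².
I₃ = I₂ · cos²(30°) = 54.34 · 0.75 = 40.75 mW/cm².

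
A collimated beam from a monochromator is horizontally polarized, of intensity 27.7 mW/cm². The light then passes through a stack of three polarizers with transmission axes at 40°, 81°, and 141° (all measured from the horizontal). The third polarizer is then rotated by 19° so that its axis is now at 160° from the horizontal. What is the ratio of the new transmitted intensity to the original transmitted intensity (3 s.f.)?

I_new/I_old ≈ 0.146

Before rotation:
I₁ = I₀ cos²(40° − 0°) = I₀ cos²(40°) = 0.5868 I₀.
I₂ = I₁ cos²(81° − 40°) = 0.5868 I₀ · cos²(41°) = 0.3342 I₀.
I₃ = I₂ cos²(141° − 81°) = 0.3342 I₀ · cos²(60°) = 0.08356 I₀.
After rotation:
I₁ = I₀ cos²(40° − 0°) = I₀ cos²(40°) = 0.5868 I₀.
I₂ = I₁ cos²(81° − 40°) = 0.5868 I₀ · cos²(41°) = 0.3342 I₀.
I₃ = I₂ cos²(160° − 81°) = 0.3342 I₀ · cos²(79°) = 0.01217 I₀.
Ratio = 0.01217 / 0.08356 = 0.1456.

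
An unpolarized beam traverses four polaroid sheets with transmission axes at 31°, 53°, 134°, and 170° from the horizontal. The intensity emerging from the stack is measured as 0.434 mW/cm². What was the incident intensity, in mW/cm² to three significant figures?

I₀ ≈ 63.0 mW/cm²

Unpolarized light through the first polarizer → I₁ = ½ I₀, now polarized at 31°.
I₂ = I₁ cos²(53° − 31°) = 0.5 I₀ · cos²(22°) = 0.4298 I₀.
I₃ = I₂ cos²(134° − 53°) = 0.4298 I₀ · cos²(81°) = 0.01052 I₀.
I₄ = I₃ cos²(170° − 134°) = 0.01052 I₀ · cos²(36°) = 0.006885 I₀.
So 0.434 mW/cm² = 0.006885 I₀, giving I₀ = 0.434/0.006885 = 63.04 mW/cm².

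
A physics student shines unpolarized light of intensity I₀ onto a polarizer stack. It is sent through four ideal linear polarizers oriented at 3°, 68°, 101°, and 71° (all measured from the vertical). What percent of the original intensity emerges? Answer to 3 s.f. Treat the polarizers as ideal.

Unpolarized light through the first polarizer → I₁ = ½ I₀, now polarized at 3°.
I₂ = I₁ cos²(68° − 3°) = 0.5 I₀ · cos²(65°) = 0.0893 I₀.
I₃ = I₂ cos²(101° − 68°) = 0.0893 I₀ · cos²(33°) = 0.06281 I₀.
I₄ = I₃ cos²(71° − 101°) = 0.06281 I₀ · cos²(30°) = 0.04711 I₀.
That is 4.711% of the incident intensity.

≈ 4.71%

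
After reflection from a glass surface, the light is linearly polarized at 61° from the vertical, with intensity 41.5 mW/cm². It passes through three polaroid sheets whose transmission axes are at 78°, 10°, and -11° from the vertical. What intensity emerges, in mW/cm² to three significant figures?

I ≈ 4.64 mW/cm²

I₁ = 41.5 mW/cm² · cos²(17°) = 37.95 mW/cm².
I₂ = I₁ · cos²(68°) = 37.95 · 0.1403 = 5.326 mW/cm².
I₃ = I₂ · cos²(21°) = 5.326 · 0.8716 = 4.642 mW/cm².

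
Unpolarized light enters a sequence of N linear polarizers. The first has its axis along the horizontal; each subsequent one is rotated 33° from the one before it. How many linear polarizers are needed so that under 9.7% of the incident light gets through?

N = 6

First polarizer halves the unpolarized light: factor 1/2.
Each further stage multiplies by cos²(33°) = 0.7034.
After N polarizers: T = 0.5·0.7034^(N−1). Require T < 0.097 ⇒ N−1 > ln(0.097/0.5)/ln(0.7034) = 4.66, so N−1 ≥ 5 and N = 6.
Check: N=6 gives T = 0.08608 < 0.097; N=5 gives T = 0.1224.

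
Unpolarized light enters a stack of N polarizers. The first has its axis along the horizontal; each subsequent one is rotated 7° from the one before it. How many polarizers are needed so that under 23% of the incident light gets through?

N = 53

First polarizer halves the unpolarized light: factor 1/2.
Each further stage multiplies by cos²(7°) = 0.9851.
After N polarizers: T = 0.5·0.9851^(N−1). Require T < 0.23 ⇒ N−1 > ln(0.23/0.5)/ln(0.9851) = 51.89, so N−1 ≥ 52 and N = 53.
Check: N=53 gives T = 0.2296 < 0.23; N=52 gives T = 0.2331.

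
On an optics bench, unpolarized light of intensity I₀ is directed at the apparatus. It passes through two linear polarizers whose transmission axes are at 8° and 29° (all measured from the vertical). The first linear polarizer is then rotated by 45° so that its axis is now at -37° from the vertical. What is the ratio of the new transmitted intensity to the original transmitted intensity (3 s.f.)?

I_new/I_old ≈ 0.190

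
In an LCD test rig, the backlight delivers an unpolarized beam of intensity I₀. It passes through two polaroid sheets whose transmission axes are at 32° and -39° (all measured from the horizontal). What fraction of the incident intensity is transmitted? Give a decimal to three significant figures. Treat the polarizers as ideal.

Unpolarized light through the first polarizer → I₁ = ½ I₀, now polarized at 32°.
I₂ = I₁ cos²(-39° − 32°) = 0.5 I₀ · cos²(71°) = 0.053 I₀.
Transmitted fraction = 0.053.

≈ 0.0530 I₀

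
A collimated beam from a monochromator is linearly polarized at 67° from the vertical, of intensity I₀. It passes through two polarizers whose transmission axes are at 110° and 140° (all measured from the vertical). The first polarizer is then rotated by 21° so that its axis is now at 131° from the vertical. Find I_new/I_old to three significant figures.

Before rotation:
By Malus's law, I₁ = I₀ cos²(110° − 67°) = I₀ cos²(43°) = 0.5349 I₀.
I₂ = I₁ cos²(140° − 110°) = 0.5349 I₀ · cos²(30°) = 0.4012 I₀.
After rotation:
I₁ = I₀ cos²(131° − 67°) = I₀ cos²(64°) = 0.1922 I₀.
I₂ = I₁ cos²(140° − 131°) = 0.1922 I₀ · cos²(9°) = 0.1875 I₀.
Ratio = 0.1875 / 0.4012 = 0.4673.

I_new/I_old ≈ 0.467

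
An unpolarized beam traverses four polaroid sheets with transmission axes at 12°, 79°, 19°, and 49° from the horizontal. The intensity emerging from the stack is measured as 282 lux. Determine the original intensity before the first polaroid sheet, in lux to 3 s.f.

I₀ ≈ 1.97e4 lux

Unpolarized light through the first polarizer → I₁ = ½ I₀, now polarized at 12°.
I₂ = I₁ cos²(79° − 12°) = 0.5 I₀ · cos²(67°) = 0.07634 I₀.
I₃ = I₂ cos²(19° − 79°) = 0.07634 I₀ · cos²(60°) = 0.01908 I₀.
I₄ = I₃ cos²(49° − 19°) = 0.01908 I₀ · cos²(30°) = 0.01431 I₀.
So 282 lux = 0.01431 I₀, giving I₀ = 282/0.01431 = 1.97e+04 lux.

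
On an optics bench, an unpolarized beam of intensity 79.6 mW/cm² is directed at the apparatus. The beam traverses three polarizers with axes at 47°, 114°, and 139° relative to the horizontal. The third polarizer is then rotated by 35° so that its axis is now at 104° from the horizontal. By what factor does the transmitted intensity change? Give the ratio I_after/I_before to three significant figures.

Before rotation:
Unpolarized light through the first polarizer → I₁ = ½ I₀, now polarized at 47°.
I₂ = I₁ cos²(114° − 47°) = 0.5 I₀ · cos²(67°) = 0.07634 I₀.
I₃ = I₂ cos²(139° − 114°) = 0.07634 I₀ · cos²(25°) = 0.0627 I₀.
After rotation:
Unpolarized light through the first polarizer → I₁ = ½ I₀, now polarized at 47°.
I₂ = I₁ cos²(114° − 47°) = 0.5 I₀ · cos²(67°) = 0.07634 I₀.
I₃ = I₂ cos²(104° − 114°) = 0.07634 I₀ · cos²(10°) = 0.07403 I₀.
Ratio = 0.07403 / 0.0627 = 1.181.

I_new/I_old ≈ 1.18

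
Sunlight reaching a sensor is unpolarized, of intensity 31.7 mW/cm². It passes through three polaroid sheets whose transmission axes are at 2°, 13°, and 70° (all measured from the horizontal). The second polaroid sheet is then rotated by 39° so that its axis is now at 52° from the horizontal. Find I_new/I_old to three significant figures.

Before rotation:
Unpolarized light through the first polarizer → I₁ = ½ I₀, now polarized at 2°.
I₂ = I₁ cos²(13° − 2°) = 0.5 I₀ · cos²(11°) = 0.4818 I₀.
I₃ = I₂ cos²(70° − 13°) = 0.4818 I₀ · cos²(57°) = 0.1429 I₀.
After rotation:
Unpolarized light through the first polarizer → I₁ = ½ I₀, now polarized at 2°.
I₂ = I₁ cos²(52° − 2°) = 0.5 I₀ · cos²(50°) = 0.2066 I₀.
I₃ = I₂ cos²(70° − 52°) = 0.2066 I₀ · cos²(18°) = 0.1869 I₀.
Ratio = 0.1869 / 0.1429 = 1.307.

I_new/I_old ≈ 1.31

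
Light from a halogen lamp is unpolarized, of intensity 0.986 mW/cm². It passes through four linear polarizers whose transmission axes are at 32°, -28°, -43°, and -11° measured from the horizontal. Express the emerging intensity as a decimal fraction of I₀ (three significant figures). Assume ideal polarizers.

Unpolarized light through the first polarizer → I₁ = 0.986 mW/cm²/2 = 0.493 mW/cm², polarized at 32°.
I₂ = I₁ · cos²(60°) = 0.493 · 0.25 = 0.1233 mW/cm².
I₃ = I₂ · cos²(15°) = 0.1233 · 0.933 = 0.115 mW/cm².
I₄ = I₃ · cos²(32°) = 0.115 · 0.7192 = 0.0827 mW/cm².
Transmitted fraction = 0.08388.

I/I₀ ≈ 0.0839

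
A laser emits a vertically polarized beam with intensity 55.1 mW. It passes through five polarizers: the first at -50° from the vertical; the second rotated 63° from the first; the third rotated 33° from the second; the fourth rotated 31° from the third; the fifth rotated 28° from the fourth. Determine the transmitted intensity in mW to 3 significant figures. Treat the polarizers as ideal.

I ≈ 1.89 mW

By Malus's law, I₁ = 55.1 mW · cos²(50°) = 22.77 mW.
I₂ = I₁ · cos²(63°) = 22.77 · 0.2061 = 4.692 mW.
I₃ = I₂ · cos²(33°) = 4.692 · 0.7034 = 3.3 mW.
I₄ = I₃ · cos²(31°) = 3.3 · 0.7347 = 2.425 mW.
I₅ = I₄ · cos²(28°) = 2.425 · 0.7796 = 1.89 mW.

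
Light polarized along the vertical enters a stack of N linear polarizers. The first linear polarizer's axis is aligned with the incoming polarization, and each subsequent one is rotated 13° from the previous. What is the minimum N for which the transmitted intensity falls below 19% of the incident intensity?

First polarizer is aligned with the polarization: full transmission.
Each further stage multiplies by cos²(13°) = 0.9494.
After N polarizers: T = 0.9494^(N−1). Require T < 0.19 ⇒ N−1 > ln(0.19)/ln(0.9494) = 31.98, so N−1 ≥ 32 and N = 33.
Check: N=33 gives T = 0.1898 < 0.19; N=32 gives T = 0.1999.

N = 33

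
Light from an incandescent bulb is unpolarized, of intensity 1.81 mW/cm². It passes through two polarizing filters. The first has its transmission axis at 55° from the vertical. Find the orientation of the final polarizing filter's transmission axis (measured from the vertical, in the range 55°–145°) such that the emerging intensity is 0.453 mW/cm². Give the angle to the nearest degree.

θ ≈ 100°

Unpolarized light through the first polarizer → I₁ = ½ I₀, now polarized at 55°.
Target fraction: 0.453 / 1.81 mW/cm² = 0.2503 of I₀.
Need I₂/I₀ = 0.2503, so cos²(θ − 55°) = 0.2503 / 0.5 = 0.5006.
θ − 55° = arccos(√0.5006) = 45.0°, giving θ ≈ 55 + 45.0 = 100.0°.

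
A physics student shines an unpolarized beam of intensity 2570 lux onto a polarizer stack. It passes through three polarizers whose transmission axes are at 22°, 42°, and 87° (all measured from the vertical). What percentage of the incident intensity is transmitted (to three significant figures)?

Unpolarized light through the first polarizer → I₁ = 2570 lux/2 = 1285 lux, polarized at 22°.
I₂ = I₁ · cos²(20°) = 1285 · 0.883 = 1135 lux.
I₃ = I₂ · cos²(45°) = 1135 · 0.5 = 567.3 lux.
That is 22.08% of the incident intensity.

≈ 22.1%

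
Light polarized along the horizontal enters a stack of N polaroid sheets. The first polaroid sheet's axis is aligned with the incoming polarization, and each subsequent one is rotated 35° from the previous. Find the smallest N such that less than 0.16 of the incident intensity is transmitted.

N = 6

First polarizer is aligned with the polarization: full transmission.
Each further stage multiplies by cos²(35°) = 0.671.
After N polarizers: T = 0.671^(N−1). Require T < 0.16 ⇒ N−1 > ln(0.16)/ln(0.671) = 4.59, so N−1 ≥ 5 and N = 6.
Check: N=6 gives T = 0.136 < 0.16; N=5 gives T = 0.2027.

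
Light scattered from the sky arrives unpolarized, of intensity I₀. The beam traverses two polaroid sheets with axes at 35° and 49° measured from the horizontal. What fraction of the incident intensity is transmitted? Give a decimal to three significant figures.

≈ 0.471 I₀

Unpolarized light through the first polarizer → I₁ = ½ I₀, now polarized at 35°.
I₂ = I₁ cos²(49° − 35°) = 0.5 I₀ · cos²(14°) = 0.4707 I₀.
Transmitted fraction = 0.4707.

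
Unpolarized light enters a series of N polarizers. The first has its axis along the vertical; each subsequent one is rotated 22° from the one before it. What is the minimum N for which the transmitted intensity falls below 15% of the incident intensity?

First polarizer halves the unpolarized light: factor 1/2.
Each further stage multiplies by cos²(22°) = 0.8597.
After N polarizers: T = 0.5·0.8597^(N−1). Require T < 0.15 ⇒ N−1 > ln(0.15/0.5)/ln(0.8597) = 7.96, so N−1 ≥ 8 and N = 9.
Check: N=9 gives T = 0.1492 < 0.15; N=8 gives T = 0.1735.

N = 9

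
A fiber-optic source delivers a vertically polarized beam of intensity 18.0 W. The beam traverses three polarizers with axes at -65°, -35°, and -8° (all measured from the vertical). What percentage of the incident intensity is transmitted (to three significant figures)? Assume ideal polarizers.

By Malus's law, I₁ = 18.0 W · cos²(65°) = 3.215 W.
I₂ = I₁ · cos²(30°) = 3.215 · 0.75 = 2.411 W.
I₃ = I₂ · cos²(27°) = 2.411 · 0.7939 = 1.914 W.
That is 10.63% of the incident intensity.

≈ 10.6%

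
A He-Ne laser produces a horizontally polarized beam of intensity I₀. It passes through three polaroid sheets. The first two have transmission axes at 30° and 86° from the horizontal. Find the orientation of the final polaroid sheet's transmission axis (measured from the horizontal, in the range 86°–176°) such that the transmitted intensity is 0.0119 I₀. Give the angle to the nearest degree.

I₁ = I₀ cos²(30° − 0°) = I₀ cos²(30°) = 0.75 I₀.
I₂ = I₁ cos²(86° − 30°) = 0.75 I₀ · cos²(56°) = 0.2345 I₀.
Need I₃/I₀ = 0.0119, so cos²(θ − 86°) = 0.0119 / 0.2345 = 0.05074.
θ − 86° = arccos(√0.05074) = 77.0°, giving θ ≈ 86 + 77.0 = 163.0°.

θ ≈ 163°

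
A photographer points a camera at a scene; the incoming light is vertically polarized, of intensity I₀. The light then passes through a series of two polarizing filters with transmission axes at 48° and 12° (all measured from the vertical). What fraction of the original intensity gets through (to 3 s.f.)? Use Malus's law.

≈ 0.293 I₀

By Malus's law, I₁ = I₀ cos²(48° − 0°) = I₀ cos²(48°) = 0.4477 I₀.
I₂ = I₁ cos²(12° − 48°) = 0.4477 I₀ · cos²(36°) = 0.293 I₀.
Transmitted fraction = 0.293.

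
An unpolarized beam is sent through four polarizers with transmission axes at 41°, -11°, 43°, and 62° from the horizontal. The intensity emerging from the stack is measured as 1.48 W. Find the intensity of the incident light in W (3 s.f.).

Unpolarized light through the first polarizer → I₁ = ½ I₀, now polarized at 41°.
I₂ = I₁ cos²(-11° − 41°) = 0.5 I₀ · cos²(52°) = 0.1895 I₀.
I₃ = I₂ cos²(43° + 11°) = 0.1895 I₀ · cos²(54°) = 0.06548 I₀.
I₄ = I₃ cos²(62° − 43°) = 0.06548 I₀ · cos²(19°) = 0.05854 I₀.
So 1.48 W = 0.05854 I₀, giving I₀ = 1.48/0.05854 = 25.28 W.

I₀ ≈ 25.3 W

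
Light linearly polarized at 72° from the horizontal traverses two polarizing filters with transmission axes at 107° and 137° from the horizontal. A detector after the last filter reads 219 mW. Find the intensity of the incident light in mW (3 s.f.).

I₁ = I₀ cos²(107° − 72°) = I₀ cos²(35°) = 0.671 I₀.
I₂ = I₁ cos²(137° − 107°) = 0.671 I₀ · cos²(30°) = 0.5033 I₀.
So 219 mW = 0.5033 I₀, giving I₀ = 219/0.5033 = 435.2 mW.

I₀ ≈ 435 mW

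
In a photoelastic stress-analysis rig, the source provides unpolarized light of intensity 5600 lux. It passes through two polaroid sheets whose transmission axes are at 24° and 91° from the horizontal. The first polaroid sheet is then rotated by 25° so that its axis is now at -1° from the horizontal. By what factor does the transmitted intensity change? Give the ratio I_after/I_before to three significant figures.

Before rotation:
Unpolarized light through the first polarizer → I₁ = ½ I₀, now polarized at 24°.
I₂ = I₁ cos²(91° − 24°) = 0.5 I₀ · cos²(67°) = 0.07634 I₀.
After rotation:
Unpolarized light through the first polarizer → I₁ = ½ I₀, now polarized at -1°.
Angle between axes 1 and 2: 88°. I₂ = 0.5 I₀ · cos²(88°) = 0.000609 I₀.
Ratio = 0.000609 / 0.07634 = 0.007978.

I_new/I_old ≈ 0.00798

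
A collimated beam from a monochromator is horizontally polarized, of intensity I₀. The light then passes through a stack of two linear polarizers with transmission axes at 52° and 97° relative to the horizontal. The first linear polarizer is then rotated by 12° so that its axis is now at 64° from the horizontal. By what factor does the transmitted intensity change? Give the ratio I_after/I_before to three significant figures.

I_new/I_old ≈ 0.713

Before rotation:
By Malus's law, I₁ = I₀ cos²(52° − 0°) = I₀ cos²(52°) = 0.379 I₀.
I₂ = I₁ cos²(97° − 52°) = 0.379 I₀ · cos²(45°) = 0.1895 I₀.
After rotation:
I₁ = I₀ cos²(64° − 0°) = I₀ cos²(64°) = 0.1922 I₀.
I₂ = I₁ cos²(97° − 64°) = 0.1922 I₀ · cos²(33°) = 0.1352 I₀.
Ratio = 0.1352 / 0.1895 = 0.7132.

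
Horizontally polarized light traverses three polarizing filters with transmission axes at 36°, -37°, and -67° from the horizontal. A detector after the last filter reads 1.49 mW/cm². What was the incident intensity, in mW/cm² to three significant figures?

I₀ ≈ 35.5 mW/cm²

I₁ = I₀ cos²(36° − 0°) = I₀ cos²(36°) = 0.6545 I₀.
I₂ = I₁ cos²(-37° − 36°) = 0.6545 I₀ · cos²(73°) = 0.05595 I₀.
I₃ = I₂ cos²(-67° + 37°) = 0.05595 I₀ · cos²(30°) = 0.04196 I₀.
So 1.49 mW/cm² = 0.04196 I₀, giving I₀ = 1.49/0.04196 = 35.51 mW/cm².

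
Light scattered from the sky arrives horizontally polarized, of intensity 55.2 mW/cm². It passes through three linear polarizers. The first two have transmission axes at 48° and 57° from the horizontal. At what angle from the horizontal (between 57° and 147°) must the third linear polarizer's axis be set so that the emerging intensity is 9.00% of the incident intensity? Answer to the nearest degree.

By Malus's law, I₁ = I₀ cos²(48° − 0°) = I₀ cos²(48°) = 0.4477 I₀.
I₂ = I₁ cos²(57° − 48°) = 0.4477 I₀ · cos²(9°) = 0.4368 I₀.
Need I₃/I₀ = 0.09, so cos²(θ − 57°) = 0.09 / 0.4368 = 0.2061.
θ − 57° = arccos(√0.2061) = 63.0°, giving θ ≈ 57 + 63.0 = 120.0°.

θ ≈ 120°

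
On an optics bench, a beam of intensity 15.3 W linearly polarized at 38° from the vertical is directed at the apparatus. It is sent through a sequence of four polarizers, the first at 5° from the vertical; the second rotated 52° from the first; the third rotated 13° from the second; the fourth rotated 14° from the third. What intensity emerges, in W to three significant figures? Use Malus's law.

By Malus's law, I₁ = 15.3 W · cos²(33°) = 10.76 W.
I₂ = I₁ · cos²(52°) = 10.76 · 0.379 = 4.079 W.
I₃ = I₂ · cos²(13°) = 4.079 · 0.9494 = 3.873 W.
I₄ = I₃ · cos²(14°) = 3.873 · 0.9415 = 3.646 W.

I ≈ 3.65 W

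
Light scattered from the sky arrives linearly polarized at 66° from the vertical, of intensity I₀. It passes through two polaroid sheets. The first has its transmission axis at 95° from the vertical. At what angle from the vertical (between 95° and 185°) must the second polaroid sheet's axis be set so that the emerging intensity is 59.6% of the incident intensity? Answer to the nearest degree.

By Malus's law, I₁ = I₀ cos²(95° − 66°) = I₀ cos²(29°) = 0.765 I₀.
Need I₂/I₀ = 0.596, so cos²(θ − 95°) = 0.596 / 0.765 = 0.7791.
θ − 95° = arccos(√0.7791) = 28.0°, giving θ ≈ 95 + 28.0 = 123.0°.

θ ≈ 123°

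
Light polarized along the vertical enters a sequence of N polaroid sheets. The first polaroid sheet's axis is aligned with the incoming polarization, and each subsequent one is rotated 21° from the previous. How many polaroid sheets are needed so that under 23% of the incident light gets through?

First polarizer is aligned with the polarization: full transmission.
Each further stage multiplies by cos²(21°) = 0.8716.
After N polarizers: T = 0.8716^(N−1). Require T < 0.23 ⇒ N−1 > ln(0.23)/ln(0.8716) = 10.69, so N−1 ≥ 11 and N = 12.
Check: N=12 gives T = 0.2205 < 0.23; N=11 gives T = 0.253.

N = 12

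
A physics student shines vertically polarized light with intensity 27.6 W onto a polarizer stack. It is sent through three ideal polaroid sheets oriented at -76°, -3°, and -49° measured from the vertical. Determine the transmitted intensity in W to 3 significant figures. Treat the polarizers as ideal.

I ≈ 0.0666 W

I₁ = 27.6 W · cos²(76°) = 1.615 W.
I₂ = I₁ · cos²(73°) = 1.615 · 0.08548 = 0.1381 W.
I₃ = I₂ · cos²(46°) = 0.1381 · 0.4826 = 0.06663 W.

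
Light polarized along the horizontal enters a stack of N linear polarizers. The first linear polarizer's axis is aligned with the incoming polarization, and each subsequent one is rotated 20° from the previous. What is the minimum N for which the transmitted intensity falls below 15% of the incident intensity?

First polarizer is aligned with the polarization: full transmission.
Each further stage multiplies by cos²(20°) = 0.883.
After N polarizers: T = 0.883^(N−1). Require T < 0.15 ⇒ N−1 > ln(0.15)/ln(0.883) = 15.25, so N−1 ≥ 16 and N = 17.
Check: N=17 gives T = 0.1366 < 0.15; N=16 gives T = 0.1547.

N = 17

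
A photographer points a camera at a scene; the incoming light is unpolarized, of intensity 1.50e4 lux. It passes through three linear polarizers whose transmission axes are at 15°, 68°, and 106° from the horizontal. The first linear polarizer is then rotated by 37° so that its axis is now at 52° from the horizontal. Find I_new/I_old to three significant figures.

I_new/I_old ≈ 2.55

Before rotation:
Unpolarized light through the first polarizer → I₁ = ½ I₀, now polarized at 15°.
I₂ = I₁ cos²(68° − 15°) = 0.5 I₀ · cos²(53°) = 0.1811 I₀.
I₃ = I₂ cos²(106° − 68°) = 0.1811 I₀ · cos²(38°) = 0.1125 I₀.
After rotation:
Unpolarized light through the first polarizer → I₁ = ½ I₀, now polarized at 52°.
I₂ = I₁ cos²(68° − 52°) = 0.5 I₀ · cos²(16°) = 0.462 I₀.
I₃ = I₂ cos²(106° − 68°) = 0.462 I₀ · cos²(38°) = 0.2869 I₀.
Ratio = 0.2869 / 0.1125 = 2.551.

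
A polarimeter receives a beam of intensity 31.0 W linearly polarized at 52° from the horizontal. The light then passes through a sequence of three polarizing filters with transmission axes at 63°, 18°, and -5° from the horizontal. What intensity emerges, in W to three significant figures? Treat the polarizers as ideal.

I ≈ 12.7 W

By Malus's law, I₁ = 31.0 W · cos²(11°) = 29.87 W.
I₂ = I₁ · cos²(45°) = 29.87 · 0.5 = 14.94 W.
I₃ = I₂ · cos²(23°) = 14.94 · 0.8473 = 12.66 W.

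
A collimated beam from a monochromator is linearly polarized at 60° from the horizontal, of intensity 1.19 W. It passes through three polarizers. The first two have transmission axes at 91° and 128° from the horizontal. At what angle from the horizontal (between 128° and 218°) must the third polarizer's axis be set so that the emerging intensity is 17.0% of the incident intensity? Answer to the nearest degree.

I₁ = I₀ cos²(91° − 60°) = I₀ cos²(31°) = 0.7347 I₀.
I₂ = I₁ cos²(128° − 91°) = 0.7347 I₀ · cos²(37°) = 0.4686 I₀.
Need I₃/I₀ = 0.17, so cos²(θ − 128°) = 0.17 / 0.4686 = 0.3628.
θ − 128° = arccos(√0.3628) = 53.0°, giving θ ≈ 128 + 53.0 = 181.0°.

θ ≈ 181°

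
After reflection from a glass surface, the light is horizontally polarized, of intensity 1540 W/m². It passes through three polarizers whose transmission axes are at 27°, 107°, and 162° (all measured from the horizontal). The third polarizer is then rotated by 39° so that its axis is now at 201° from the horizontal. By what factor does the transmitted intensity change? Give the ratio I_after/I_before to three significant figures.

Before rotation:
By Malus's law, I₁ = I₀ cos²(27° − 0°) = I₀ cos²(27°) = 0.7939 I₀.
I₂ = I₁ cos²(107° − 27°) = 0.7939 I₀ · cos²(80°) = 0.02394 I₀.
I₃ = I₂ cos²(162° − 107°) = 0.02394 I₀ · cos²(55°) = 0.007876 I₀.
After rotation:
I₁ = I₀ cos²(27° − 0°) = I₀ cos²(27°) = 0.7939 I₀.
I₂ = I₁ cos²(107° − 27°) = 0.7939 I₀ · cos²(80°) = 0.02394 I₀.
Angle between axes 2 and 3: 86°. I₃ = 0.02394 I₀ · cos²(86°) = 0.0001165 I₀.
Ratio = 0.0001165 / 0.007876 = 0.01479.

I_new/I_old ≈ 0.0148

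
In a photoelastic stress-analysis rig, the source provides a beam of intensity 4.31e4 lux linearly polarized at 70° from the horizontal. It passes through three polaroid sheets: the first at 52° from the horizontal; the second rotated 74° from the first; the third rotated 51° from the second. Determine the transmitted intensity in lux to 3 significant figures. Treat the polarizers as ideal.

I ≈ 1170 lux

By Malus's law, I₁ = 4.31e4 lux · cos²(18°) = 3.898e+04 lux.
I₂ = I₁ · cos²(74°) = 3.898e+04 · 0.07598 = 2962 lux.
I₃ = I₂ · cos²(51°) = 2962 · 0.396 = 1173 lux.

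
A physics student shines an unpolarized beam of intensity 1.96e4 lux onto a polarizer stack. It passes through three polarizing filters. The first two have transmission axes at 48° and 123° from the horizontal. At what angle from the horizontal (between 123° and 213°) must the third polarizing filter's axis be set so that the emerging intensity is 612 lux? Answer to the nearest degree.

θ ≈ 138°

Unpolarized light through the first polarizer → I₁ = ½ I₀, now polarized at 48°.
I₂ = I₁ cos²(123° − 48°) = 0.5 I₀ · cos²(75°) = 0.03349 I₀.
Target fraction: 612 / 1.96e4 lux = 0.03122 of I₀.
Need I₃/I₀ = 0.03122, so cos²(θ − 123°) = 0.03122 / 0.03349 = 0.9323.
θ − 123° = arccos(√0.9323) = 15.1°, giving θ ≈ 123 + 15.1 = 138.1°.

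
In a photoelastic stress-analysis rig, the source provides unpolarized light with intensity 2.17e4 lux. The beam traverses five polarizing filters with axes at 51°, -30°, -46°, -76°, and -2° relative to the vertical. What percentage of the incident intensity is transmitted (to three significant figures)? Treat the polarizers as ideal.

Unpolarized light through the first polarizer → I₁ = 2.17e4 lux/2 = 1.085e+04 lux, polarized at 51°.
I₂ = I₁ · cos²(81°) = 1.085e+04 · 0.02447 = 265.5 lux.
I₃ = I₂ · cos²(16°) = 265.5 · 0.924 = 245.3 lux.
I₄ = I₃ · cos²(30°) = 245.3 · 0.75 = 184 lux.
I₅ = I₄ · cos²(74°) = 184 · 0.07598 = 13.98 lux.
That is 0.06443% of the incident intensity.

≈ 0.0644%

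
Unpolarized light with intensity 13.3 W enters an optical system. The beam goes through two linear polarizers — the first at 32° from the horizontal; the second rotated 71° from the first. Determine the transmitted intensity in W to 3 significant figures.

I ≈ 0.705 W

Unpolarized light through the first polarizer → I₁ = 13.3 W/2 = 6.65 W, polarized at 32°.
I₂ = I₁ · cos²(71°) = 6.65 · 0.106 = 0.7049 W.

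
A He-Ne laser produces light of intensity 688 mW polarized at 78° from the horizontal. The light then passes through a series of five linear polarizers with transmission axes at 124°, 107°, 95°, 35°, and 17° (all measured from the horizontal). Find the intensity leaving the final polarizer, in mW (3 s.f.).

I ≈ 65.7 mW

I₁ = 688 mW · cos²(46°) = 332 mW.
I₂ = I₁ · cos²(17°) = 332 · 0.9145 = 303.6 mW.
I₃ = I₂ · cos²(12°) = 303.6 · 0.9568 = 290.5 mW.
I₄ = I₃ · cos²(60°) = 290.5 · 0.25 = 72.62 mW.
I₅ = I₄ · cos²(18°) = 72.62 · 0.9045 = 65.69 mW.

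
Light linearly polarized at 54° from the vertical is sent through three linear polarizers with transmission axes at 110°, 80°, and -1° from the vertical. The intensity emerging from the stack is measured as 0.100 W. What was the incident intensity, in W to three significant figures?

I₁ = I₀ cos²(110° − 54°) = I₀ cos²(56°) = 0.3127 I₀.
I₂ = I₁ cos²(80° − 110°) = 0.3127 I₀ · cos²(30°) = 0.2345 I₀.
I₃ = I₂ cos²(-1° − 80°) = 0.2345 I₀ · cos²(81°) = 0.005739 I₀.
So 0.100 W = 0.005739 I₀, giving I₀ = 0.100/0.005739 = 17.42 W.

I₀ ≈ 17.4 W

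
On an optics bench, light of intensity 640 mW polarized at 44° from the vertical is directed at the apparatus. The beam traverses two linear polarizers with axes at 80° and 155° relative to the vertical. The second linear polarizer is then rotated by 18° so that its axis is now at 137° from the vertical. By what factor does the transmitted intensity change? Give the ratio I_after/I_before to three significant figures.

Before rotation:
By Malus's law, I₁ = I₀ cos²(80° − 44°) = I₀ cos²(36°) = 0.6545 I₀.
I₂ = I₁ cos²(155° − 80°) = 0.6545 I₀ · cos²(75°) = 0.04384 I₀.
After rotation:
I₁ = I₀ cos²(80° − 44°) = I₀ cos²(36°) = 0.6545 I₀.
I₂ = I₁ cos²(137° − 80°) = 0.6545 I₀ · cos²(57°) = 0.1941 I₀.
Ratio = 0.1941 / 0.04384 = 4.428.

I_new/I_old ≈ 4.43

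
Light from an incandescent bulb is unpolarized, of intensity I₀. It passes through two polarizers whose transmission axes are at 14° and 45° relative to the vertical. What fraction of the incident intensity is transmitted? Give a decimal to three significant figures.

Unpolarized light through the first polarizer → I₁ = ½ I₀, now polarized at 14°.
I₂ = I₁ cos²(45° − 14°) = 0.5 I₀ · cos²(31°) = 0.3674 I₀.
Transmitted fraction = 0.3674.

≈ 0.367 I₀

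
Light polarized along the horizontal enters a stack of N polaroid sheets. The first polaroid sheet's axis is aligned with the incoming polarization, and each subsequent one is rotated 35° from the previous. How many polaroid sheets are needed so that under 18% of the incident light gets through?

First polarizer is aligned with the polarization: full transmission.
Each further stage multiplies by cos²(35°) = 0.671.
After N polarizers: T = 0.671^(N−1). Require T < 0.18 ⇒ N−1 > ln(0.18)/ln(0.671) = 4.30, so N−1 ≥ 5 and N = 6.
Check: N=6 gives T = 0.136 < 0.18; N=5 gives T = 0.2027.

N = 6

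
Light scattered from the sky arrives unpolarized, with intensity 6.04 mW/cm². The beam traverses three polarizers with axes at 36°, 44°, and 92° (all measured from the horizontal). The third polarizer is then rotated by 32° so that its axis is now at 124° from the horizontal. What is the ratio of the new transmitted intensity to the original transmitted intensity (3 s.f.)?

I_new/I_old ≈ 0.0673

Before rotation:
Unpolarized light through the first polarizer → I₁ = ½ I₀, now polarized at 36°.
I₂ = I₁ cos²(44° − 36°) = 0.5 I₀ · cos²(8°) = 0.4903 I₀.
I₃ = I₂ cos²(92° − 44°) = 0.4903 I₀ · cos²(48°) = 0.2195 I₀.
After rotation:
Unpolarized light through the first polarizer → I₁ = ½ I₀, now polarized at 36°.
I₂ = I₁ cos²(44° − 36°) = 0.5 I₀ · cos²(8°) = 0.4903 I₀.
I₃ = I₂ cos²(124° − 44°) = 0.4903 I₀ · cos²(80°) = 0.01478 I₀.
Ratio = 0.01478 / 0.2195 = 0.06735.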